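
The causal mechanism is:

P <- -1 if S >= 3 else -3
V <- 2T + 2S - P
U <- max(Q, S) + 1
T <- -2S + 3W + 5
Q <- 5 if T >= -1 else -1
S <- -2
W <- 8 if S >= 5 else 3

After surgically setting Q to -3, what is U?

-1

Intervening sets Q = -3 and removes its equation (Q <- 5 if T >= -1 else -1).
U = max(Q, S) + 1  [with Q=-3, S=-2]  = -1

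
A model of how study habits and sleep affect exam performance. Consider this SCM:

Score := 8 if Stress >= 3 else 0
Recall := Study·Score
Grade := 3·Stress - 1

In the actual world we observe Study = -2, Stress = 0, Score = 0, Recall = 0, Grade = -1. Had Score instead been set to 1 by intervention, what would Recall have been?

-2

The intervention breaks the incoming arrows to Score: Score := 8 if Stress >= 3 else 0 no longer applies, and Score = 1.
Recall = Study·Score  [with Study=-2, Score=1]  = -2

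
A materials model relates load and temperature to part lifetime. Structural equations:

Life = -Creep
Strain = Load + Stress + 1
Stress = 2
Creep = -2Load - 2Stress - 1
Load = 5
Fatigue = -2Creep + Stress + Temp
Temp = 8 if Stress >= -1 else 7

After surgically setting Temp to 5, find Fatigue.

37

Under do(Temp=5), the mechanism Temp = 8 if Stress >= -1 else 7 is discarded; Temp is fixed at 5.
Creep = -2Load - 2Stress - 1  [with Load=5, Stress=2]  = -15
Fatigue = -2Creep + Stress + Temp  [with Creep=-15, Stress=2, Temp=5]  = 37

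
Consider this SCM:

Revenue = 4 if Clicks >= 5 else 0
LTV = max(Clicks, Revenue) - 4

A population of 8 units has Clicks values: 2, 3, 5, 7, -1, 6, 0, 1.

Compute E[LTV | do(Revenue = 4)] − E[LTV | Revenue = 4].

-1.25

Under do(Revenue=4), Revenue's equation is replaced by Revenue=4 for every unit. Per-unit LTV: 0, 0, 1, 3, 0, 2, 0, 0. Mean = 0.75.
Conditioning on Revenue=4 selects the 3 unit(s) with Clicks ∈ {5, 7, 6}. Their LTV values: 1, 3, 2. Mean = 2.
Difference = 0.75 − 2 = -1.25.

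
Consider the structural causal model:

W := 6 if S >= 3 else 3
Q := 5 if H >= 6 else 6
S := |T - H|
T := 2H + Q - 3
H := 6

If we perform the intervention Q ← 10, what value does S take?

Under do(Q=10), the mechanism Q := 5 if H >= 6 else 6 is discarded; Q is fixed at 10.
T = 2H + Q - 3  [with H=6, Q=10]  = 19
S = |T - H|  [with T=19, H=6]  = 13

13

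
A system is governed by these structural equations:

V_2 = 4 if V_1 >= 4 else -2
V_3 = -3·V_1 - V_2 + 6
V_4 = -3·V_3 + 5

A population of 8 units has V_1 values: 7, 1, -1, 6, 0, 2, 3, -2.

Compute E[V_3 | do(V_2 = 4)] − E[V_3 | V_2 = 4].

13.5

The intervention sets V_2=4 in all 8 units regardless of V_1. Recomputing V_3 per unit gives -19, -1, 5, -16, 2, -4, -7, 8; average -4.
E[V_3|V_2=4] averages over only the 2 units with V_2=4 (V_1 = 7, 6): V_3 = -19, -16, mean -17.5.
Difference = -4 − (-17.5) = 13.5.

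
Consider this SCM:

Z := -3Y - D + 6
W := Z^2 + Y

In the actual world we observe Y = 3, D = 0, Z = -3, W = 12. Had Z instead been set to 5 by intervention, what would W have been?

The intervention breaks the incoming arrows to Z: Z := -3Y - D + 6 no longer applies, and Z = 5.
W = Z^2 + Y  [with Z=5, Y=3]  = 28

28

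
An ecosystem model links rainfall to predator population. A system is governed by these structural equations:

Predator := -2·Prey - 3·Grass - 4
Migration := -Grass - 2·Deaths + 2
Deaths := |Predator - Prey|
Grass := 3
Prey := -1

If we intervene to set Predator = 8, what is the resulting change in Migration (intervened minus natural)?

do(Predator=8) replaces the equation Predator := -2·Prey - 3·Grass - 4 with the constant Predator = 8.
Deaths = |Predator - Prey|  [with Predator=8, Prey=-1]  = 9
Migration = -Grass - 2·Deaths + 2  [with Grass=3, Deaths=9]  = -19
Without intervention: Predator = -2·Prey - 3·Grass - 4  [with Prey=-1, Grass=3]  = -11; Deaths = |Predator - Prey|  [with Predator=-11, Prey=-1]  = 10; Migration = -Grass - 2·Deaths + 2  [with Grass=3, Deaths=10]  = -21.
Change = -19 − (-21) = 2.

2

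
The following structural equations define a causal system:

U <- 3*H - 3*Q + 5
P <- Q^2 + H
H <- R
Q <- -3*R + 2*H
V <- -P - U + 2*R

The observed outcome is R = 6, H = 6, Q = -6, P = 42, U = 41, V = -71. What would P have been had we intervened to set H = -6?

894

Under do(H=-6), the mechanism H <- R is discarded; H is fixed at -6.
Q = -3*R + 2*H  [with R=6, H=-6]  = -30
P = Q^2 + H  [with Q=-30, H=-6]  = 894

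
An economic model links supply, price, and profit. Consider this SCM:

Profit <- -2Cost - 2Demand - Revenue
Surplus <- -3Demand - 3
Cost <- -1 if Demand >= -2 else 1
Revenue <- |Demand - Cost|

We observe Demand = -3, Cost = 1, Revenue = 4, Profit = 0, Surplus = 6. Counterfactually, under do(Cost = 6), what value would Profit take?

-15

Under do(Cost=6), the mechanism Cost <- -1 if Demand >= -2 else 1 is discarded; Cost is fixed at 6.
Revenue = |Demand - Cost|  [with Demand=-3, Cost=6]  = 9
Profit = -2Cost - 2Demand - Revenue  [with Cost=6, Demand=-3, Revenue=9]  = -15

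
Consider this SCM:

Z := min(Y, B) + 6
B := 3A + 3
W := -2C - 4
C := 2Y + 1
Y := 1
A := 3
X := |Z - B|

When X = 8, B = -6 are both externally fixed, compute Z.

0

The joint intervention fixes X = 8, B = -6, removing each variable's own equation.
Z = min(Y, B) + 6  [with Y=1, B=-6]  = 0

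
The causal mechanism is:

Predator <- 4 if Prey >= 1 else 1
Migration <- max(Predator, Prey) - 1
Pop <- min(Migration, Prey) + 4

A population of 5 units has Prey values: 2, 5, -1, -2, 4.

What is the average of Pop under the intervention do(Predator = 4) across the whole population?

5.2

do(Predator=4) breaks Predator's dependence on Prey. With Predator=4 fixed, Pop across the units is 6, 8, 3, 2, 7, mean 5.2.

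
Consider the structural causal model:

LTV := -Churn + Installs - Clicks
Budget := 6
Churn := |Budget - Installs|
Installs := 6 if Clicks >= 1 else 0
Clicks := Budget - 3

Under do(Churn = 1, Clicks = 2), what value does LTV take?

3

The joint intervention fixes Churn = 1, Clicks = 2, removing each variable's own equation.
Installs = 6 if Clicks >= 1 else 0  [with Clicks=2]  = 6
LTV = -Churn + Installs - Clicks  [with Churn=1, Installs=6, Clicks=2]  = 3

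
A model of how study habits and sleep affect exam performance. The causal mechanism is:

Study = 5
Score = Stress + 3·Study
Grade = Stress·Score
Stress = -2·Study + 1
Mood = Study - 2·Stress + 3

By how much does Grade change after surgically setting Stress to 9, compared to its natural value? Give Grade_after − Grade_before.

do(Stress=9) replaces the equation Stress = -2·Study + 1 with the constant Stress = 9.
Score = Stress + 3·Study  [with Stress=9, Study=5]  = 24
Grade = Stress·Score  [with Stress=9, Score=24]  = 216
Without intervention: Stress = -2·Study + 1  [with Study=5]  = -9; Score = Stress + 3·Study  [with Stress=-9, Study=5]  = 6; Grade = Stress·Score  [with Stress=-9, Score=6]  = -54.
Change = 216 − (-54) = 270.

270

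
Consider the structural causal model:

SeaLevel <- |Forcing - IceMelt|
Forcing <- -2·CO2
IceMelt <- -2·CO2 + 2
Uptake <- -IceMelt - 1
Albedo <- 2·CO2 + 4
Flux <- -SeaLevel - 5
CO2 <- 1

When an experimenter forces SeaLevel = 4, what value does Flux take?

The intervention breaks the incoming arrows to SeaLevel: SeaLevel <- |Forcing - IceMelt| no longer applies, and SeaLevel = 4.
Flux = -SeaLevel - 5  [with SeaLevel=4]  = -9

-9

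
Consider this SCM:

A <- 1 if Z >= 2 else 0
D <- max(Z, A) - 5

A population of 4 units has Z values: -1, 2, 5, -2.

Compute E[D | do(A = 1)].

-2.75

do(A=1) breaks A's dependence on Z. With A=1 fixed, D across the units is -4, -3, 0, -4, mean -2.75.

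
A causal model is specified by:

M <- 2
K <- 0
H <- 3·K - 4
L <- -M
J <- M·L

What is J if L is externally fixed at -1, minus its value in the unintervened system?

2

Intervening sets L = -1 and removes its equation (L <- -M).
J = M·L  [with M=2, L=-1]  = -2
Without intervention: L = -M  [with M=2]  = -2; J = M·L  [with M=2, L=-2]  = -4.
Change = -2 − (-4) = 2.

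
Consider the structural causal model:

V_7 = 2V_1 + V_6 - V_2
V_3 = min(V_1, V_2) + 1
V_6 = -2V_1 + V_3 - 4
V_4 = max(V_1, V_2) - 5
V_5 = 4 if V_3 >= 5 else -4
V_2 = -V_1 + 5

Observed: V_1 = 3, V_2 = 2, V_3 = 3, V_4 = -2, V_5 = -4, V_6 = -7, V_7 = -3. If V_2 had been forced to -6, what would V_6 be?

Under do(V_2=-6), the mechanism V_2 = -V_1 + 5 is discarded; V_2 is fixed at -6.
V_3 = min(V_1, V_2) + 1  [with V_1=3, V_2=-6]  = -5
V_6 = -2V_1 + V_3 - 4  [with V_1=3, V_3=-5]  = -15

-15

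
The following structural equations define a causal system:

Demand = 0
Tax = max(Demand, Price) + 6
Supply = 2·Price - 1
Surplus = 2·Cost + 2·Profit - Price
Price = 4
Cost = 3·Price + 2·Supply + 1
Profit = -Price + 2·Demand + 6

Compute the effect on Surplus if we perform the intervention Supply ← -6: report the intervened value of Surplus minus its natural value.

-52

The intervention breaks the incoming arrows to Supply: Supply = 2·Price - 1 no longer applies, and Supply = -6.
Cost = 3·Price + 2·Supply + 1  [with Price=4, Supply=-6]  = 1
Profit = -Price + 2·Demand + 6  [with Price=4, Demand=0]  = 2
Surplus = 2·Cost + 2·Profit - Price  [with Cost=1, Profit=2, Price=4]  = 2
Without intervention: Supply = 2·Price - 1  [with Price=4]  = 7; Cost = 3·Price + 2·Supply + 1  [with Price=4, Supply=7]  = 27; Profit = -Price + 2·Demand + 6  [with Price=4, Demand=0]  = 2; Surplus = 2·Cost + 2·Profit - Price  [with Cost=27, Profit=2, Price=4]  = 54.
Change = 2 − 54 = -52.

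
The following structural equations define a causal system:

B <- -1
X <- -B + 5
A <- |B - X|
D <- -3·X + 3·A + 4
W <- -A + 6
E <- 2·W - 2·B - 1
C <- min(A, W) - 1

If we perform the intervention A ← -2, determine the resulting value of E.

17

The intervention breaks the incoming arrows to A: A <- |B - X| no longer applies, and A = -2.
W = -A + 6  [with A=-2]  = 8
E = 2·W - 2·B - 1  [with W=8, B=-1]  = 17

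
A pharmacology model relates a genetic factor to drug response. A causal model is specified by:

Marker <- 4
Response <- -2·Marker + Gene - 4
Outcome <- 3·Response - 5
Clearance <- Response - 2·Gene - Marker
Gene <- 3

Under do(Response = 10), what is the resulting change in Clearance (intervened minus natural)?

The intervention breaks the incoming arrows to Response: Response <- -2·Marker + Gene - 4 no longer applies, and Response = 10.
Clearance = Response - 2·Gene - Marker  [with Response=10, Gene=3, Marker=4]  = 0
Without intervention: Response = -2·Marker + Gene - 4  [with Marker=4, Gene=3]  = -9; Clearance = Response - 2·Gene - Marker  [with Response=-9, Gene=3, Marker=4]  = -19.
Change = 0 − (-19) = 19.

19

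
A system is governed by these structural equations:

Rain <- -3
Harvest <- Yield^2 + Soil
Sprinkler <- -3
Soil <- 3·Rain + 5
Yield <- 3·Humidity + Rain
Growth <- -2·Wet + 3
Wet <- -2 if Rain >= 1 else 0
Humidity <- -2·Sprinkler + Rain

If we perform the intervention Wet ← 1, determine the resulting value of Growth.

Intervening sets Wet = 1 and removes its equation (Wet <- -2 if Rain >= 1 else 0).
Growth = -2·Wet + 3  [with Wet=1]  = 1

1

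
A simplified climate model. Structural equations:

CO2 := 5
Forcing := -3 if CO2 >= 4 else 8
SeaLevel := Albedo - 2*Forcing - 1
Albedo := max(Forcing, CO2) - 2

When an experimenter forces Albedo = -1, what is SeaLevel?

The intervention breaks the incoming arrows to Albedo: Albedo := max(Forcing, CO2) - 2 no longer applies, and Albedo = -1.
Forcing = -3 if CO2 >= 4 else 8  [with CO2=5]  = -3
SeaLevel = Albedo - 2*Forcing - 1  [with Albedo=-1, Forcing=-3]  = 4

4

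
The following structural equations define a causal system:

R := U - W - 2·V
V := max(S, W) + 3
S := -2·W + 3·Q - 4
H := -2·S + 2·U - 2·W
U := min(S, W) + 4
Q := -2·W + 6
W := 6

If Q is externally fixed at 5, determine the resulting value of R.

-21

Under do(Q=5), the mechanism Q := -2·W + 6 is discarded; Q is fixed at 5.
S = -2·W + 3·Q - 4  [with W=6, Q=5]  = -1
U = min(S, W) + 4  [with S=-1, W=6]  = 3
V = max(S, W) + 3  [with S=-1, W=6]  = 9
R = U - W - 2·V  [with U=3, W=6, V=9]  = -21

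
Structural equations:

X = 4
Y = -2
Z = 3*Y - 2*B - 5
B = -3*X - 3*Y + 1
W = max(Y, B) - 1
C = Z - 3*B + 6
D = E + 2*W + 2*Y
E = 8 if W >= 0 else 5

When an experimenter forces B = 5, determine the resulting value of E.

8

The intervention breaks the incoming arrows to B: B = -3*X - 3*Y + 1 no longer applies, and B = 5.
W = max(Y, B) - 1  [with Y=-2, B=5]  = 4
E = 8 if W >= 0 else 5  [with W=4]  = 8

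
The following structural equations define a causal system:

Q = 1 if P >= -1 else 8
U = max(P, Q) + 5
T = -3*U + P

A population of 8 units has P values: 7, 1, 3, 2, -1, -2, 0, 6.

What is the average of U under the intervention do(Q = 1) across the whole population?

The intervention sets Q=1 in all 8 units regardless of P. Recomputing U per unit gives 12, 6, 8, 7, 6, 6, 6, 11; average 7.75.

7.75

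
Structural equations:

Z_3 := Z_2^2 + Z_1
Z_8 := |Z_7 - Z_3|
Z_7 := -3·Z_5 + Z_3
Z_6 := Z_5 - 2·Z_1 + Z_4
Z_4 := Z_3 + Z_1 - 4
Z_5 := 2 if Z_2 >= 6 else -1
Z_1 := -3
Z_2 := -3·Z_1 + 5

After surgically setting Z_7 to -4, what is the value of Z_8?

197

do(Z_7=-4) replaces the equation Z_7 := -3·Z_5 + Z_3 with the constant Z_7 = -4.
Z_2 = -3·Z_1 + 5  [with Z_1=-3]  = 14
Z_3 = Z_2^2 + Z_1  [with Z_2=14, Z_1=-3]  = 193
Z_8 = |Z_7 - Z_3|  [with Z_7=-4, Z_3=193]  = 197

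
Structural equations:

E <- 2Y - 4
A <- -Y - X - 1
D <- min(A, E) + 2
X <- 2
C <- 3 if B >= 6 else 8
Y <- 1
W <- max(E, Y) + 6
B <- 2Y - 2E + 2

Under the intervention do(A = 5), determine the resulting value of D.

do(A=5) replaces the equation A <- -Y - X - 1 with the constant A = 5.
E = 2Y - 4  [with Y=1]  = -2
D = min(A, E) + 2  [with A=5, E=-2]  = 0

0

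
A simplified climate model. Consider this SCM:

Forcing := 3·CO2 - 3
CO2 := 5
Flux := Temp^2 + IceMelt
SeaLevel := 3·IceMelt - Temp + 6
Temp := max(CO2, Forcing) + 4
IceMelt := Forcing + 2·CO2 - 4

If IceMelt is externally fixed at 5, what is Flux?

261

Under do(IceMelt=5), the mechanism IceMelt := Forcing + 2·CO2 - 4 is discarded; IceMelt is fixed at 5.
Forcing = 3·CO2 - 3  [with CO2=5]  = 12
Temp = max(CO2, Forcing) + 4  [with CO2=5, Forcing=12]  = 16
Flux = Temp^2 + IceMelt  [with Temp=16, IceMelt=5]  = 261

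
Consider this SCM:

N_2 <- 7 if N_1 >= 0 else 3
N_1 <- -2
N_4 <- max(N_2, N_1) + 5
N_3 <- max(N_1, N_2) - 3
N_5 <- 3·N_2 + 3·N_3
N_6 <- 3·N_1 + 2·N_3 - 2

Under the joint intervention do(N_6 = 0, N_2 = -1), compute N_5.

The joint intervention fixes N_6 = 0, N_2 = -1, removing each variable's own equation.
N_3 = max(N_1, N_2) - 3  [with N_1=-2, N_2=-1]  = -4
N_5 = 3·N_2 + 3·N_3  [with N_2=-1, N_3=-4]  = -15

-15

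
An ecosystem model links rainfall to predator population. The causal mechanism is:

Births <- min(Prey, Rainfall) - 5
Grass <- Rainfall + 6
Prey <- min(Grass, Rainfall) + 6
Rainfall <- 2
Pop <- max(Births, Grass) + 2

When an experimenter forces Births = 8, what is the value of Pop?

Intervening sets Births = 8 and removes its equation (Births <- min(Prey, Rainfall) - 5).
Grass = Rainfall + 6  [with Rainfall=2]  = 8
Pop = max(Births, Grass) + 2  [with Births=8, Grass=8]  = 10

10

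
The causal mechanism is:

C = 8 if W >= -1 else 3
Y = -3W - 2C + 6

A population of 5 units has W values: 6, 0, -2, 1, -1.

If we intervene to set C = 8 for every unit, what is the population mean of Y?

-12.4

The intervention sets C=8 in all 5 units regardless of W. Recomputing Y per unit gives -28, -10, -4, -13, -7; average -12.4.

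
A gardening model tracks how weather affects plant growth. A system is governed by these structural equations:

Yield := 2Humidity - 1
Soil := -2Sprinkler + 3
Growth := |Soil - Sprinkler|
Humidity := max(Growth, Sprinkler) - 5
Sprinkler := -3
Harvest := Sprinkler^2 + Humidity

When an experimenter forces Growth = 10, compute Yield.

do(Growth=10) replaces the equation Growth := |Soil - Sprinkler| with the constant Growth = 10.
Humidity = max(Growth, Sprinkler) - 5  [with Growth=10, Sprinkler=-3]  = 5
Yield = 2Humidity - 1  [with Humidity=5]  = 9

9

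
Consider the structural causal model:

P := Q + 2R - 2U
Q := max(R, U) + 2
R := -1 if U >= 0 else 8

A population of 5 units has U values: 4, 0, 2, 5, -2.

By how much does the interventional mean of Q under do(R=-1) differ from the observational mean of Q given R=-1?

-0.75

Under do(R=-1), R's equation is replaced by R=-1 for every unit. Per-unit Q: 6, 2, 4, 7, 1. Mean = 4.
Conditioning on R=-1 selects the 4 unit(s) with U ∈ {4, 0, 2, 5}. Their Q values: 6, 2, 4, 7. Mean = 4.75.
Difference = 4 − 4.75 = -0.75.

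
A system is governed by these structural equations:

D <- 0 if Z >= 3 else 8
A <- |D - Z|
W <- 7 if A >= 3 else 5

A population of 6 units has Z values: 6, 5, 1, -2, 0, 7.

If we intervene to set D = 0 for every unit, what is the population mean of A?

3.5

do(D=0) breaks D's dependence on Z. With D=0 fixed, A across the units is 6, 5, 1, 2, 0, 7, mean 3.5.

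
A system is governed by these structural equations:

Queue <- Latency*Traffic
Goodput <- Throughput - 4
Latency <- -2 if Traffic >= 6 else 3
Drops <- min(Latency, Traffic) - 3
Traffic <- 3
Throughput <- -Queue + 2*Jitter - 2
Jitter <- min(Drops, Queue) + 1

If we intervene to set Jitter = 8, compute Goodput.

1

Under do(Jitter=8), the mechanism Jitter <- min(Drops, Queue) + 1 is discarded; Jitter is fixed at 8.
Latency = -2 if Traffic >= 6 else 3  [with Traffic=3]  = 3
Queue = Latency*Traffic  [with Latency=3, Traffic=3]  = 9
Throughput = -Queue + 2*Jitter - 2  [with Queue=9, Jitter=8]  = 5
Goodput = Throughput - 4  [with Throughput=5]  = 1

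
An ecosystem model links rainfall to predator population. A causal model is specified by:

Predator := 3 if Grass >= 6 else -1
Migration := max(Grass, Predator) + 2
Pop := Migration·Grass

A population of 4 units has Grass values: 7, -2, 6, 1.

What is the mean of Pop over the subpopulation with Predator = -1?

0.5

Observing Predator=-1 restricts to units where Predator's equation naturally yields -1: Grass ∈ {-2, 1}. In that subpopulation Pop = -2, 3, mean 0.5.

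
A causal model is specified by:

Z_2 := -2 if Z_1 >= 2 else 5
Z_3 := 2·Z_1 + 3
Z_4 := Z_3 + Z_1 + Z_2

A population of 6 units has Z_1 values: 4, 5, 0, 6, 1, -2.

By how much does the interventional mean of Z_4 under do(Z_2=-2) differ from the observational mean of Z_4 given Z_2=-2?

The intervention sets Z_2=-2 in all 6 units regardless of Z_1. Recomputing Z_4 per unit gives 13, 16, 1, 19, 4, -5; average 8.
E[Z_4|Z_2=-2] averages over only the 3 units with Z_2=-2 (Z_1 = 4, 5, 6): Z_4 = 13, 16, 19, mean 16.
Difference = 8 − 16 = -8.

-8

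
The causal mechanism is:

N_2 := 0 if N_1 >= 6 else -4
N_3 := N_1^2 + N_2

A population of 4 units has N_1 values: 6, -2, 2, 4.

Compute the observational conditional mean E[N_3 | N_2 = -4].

4

Conditioning on N_2=-4 selects the 3 unit(s) with N_1 ∈ {-2, 2, 4}. Their N_3 values: 0, 0, 12. Mean = 4.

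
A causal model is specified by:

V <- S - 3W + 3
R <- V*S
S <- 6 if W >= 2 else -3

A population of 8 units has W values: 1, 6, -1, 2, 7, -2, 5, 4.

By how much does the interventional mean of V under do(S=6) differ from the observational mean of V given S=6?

6.15

do(S=6) breaks S's dependence on W. With S=6 fixed, V across the units is 6, -9, 12, 3, -12, 15, -6, -3, mean 0.75.
Conditioning on S=6 selects the 5 unit(s) with W ∈ {6, 2, 7, 5, 4}. Their V values: -9, 3, -12, -6, -3. Mean = -5.4.
Difference = 0.75 − (-5.4) = 6.15.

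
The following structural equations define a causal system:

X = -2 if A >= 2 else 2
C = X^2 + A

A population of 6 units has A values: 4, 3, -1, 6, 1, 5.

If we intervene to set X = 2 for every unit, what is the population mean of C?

7

Every unit gets X=2 under the intervention. C values become 8, 7, 3, 10, 5, 9; E[C|do(X=2)] = 7.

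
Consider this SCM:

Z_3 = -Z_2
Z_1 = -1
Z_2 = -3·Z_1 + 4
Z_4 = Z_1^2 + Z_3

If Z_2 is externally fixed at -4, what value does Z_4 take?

5

Under do(Z_2=-4), the mechanism Z_2 = -3·Z_1 + 4 is discarded; Z_2 is fixed at -4.
Z_3 = -Z_2  [with Z_2=-4]  = 4
Z_4 = Z_1^2 + Z_3  [with Z_1=-1, Z_3=4]  = 5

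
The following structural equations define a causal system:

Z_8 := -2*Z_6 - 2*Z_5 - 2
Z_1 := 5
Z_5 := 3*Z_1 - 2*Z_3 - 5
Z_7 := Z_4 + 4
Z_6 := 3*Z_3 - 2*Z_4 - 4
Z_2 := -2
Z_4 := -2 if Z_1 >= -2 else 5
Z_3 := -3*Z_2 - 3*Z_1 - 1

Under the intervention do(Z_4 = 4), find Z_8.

22

do(Z_4=4) replaces the equation Z_4 := -2 if Z_1 >= -2 else 5 with the constant Z_4 = 4.
Z_3 = -3*Z_2 - 3*Z_1 - 1  [with Z_2=-2, Z_1=5]  = -10
Z_5 = 3*Z_1 - 2*Z_3 - 5  [with Z_1=5, Z_3=-10]  = 30
Z_6 = 3*Z_3 - 2*Z_4 - 4  [with Z_3=-10, Z_4=4]  = -42
Z_8 = -2*Z_6 - 2*Z_5 - 2  [with Z_6=-42, Z_5=30]  = 22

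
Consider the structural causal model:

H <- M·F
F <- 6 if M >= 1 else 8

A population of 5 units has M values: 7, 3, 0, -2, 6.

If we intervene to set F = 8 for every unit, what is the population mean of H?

do(F=8) breaks F's dependence on M. With F=8 fixed, H across the units is 56, 24, 0, -16, 48, mean 22.4.

22.4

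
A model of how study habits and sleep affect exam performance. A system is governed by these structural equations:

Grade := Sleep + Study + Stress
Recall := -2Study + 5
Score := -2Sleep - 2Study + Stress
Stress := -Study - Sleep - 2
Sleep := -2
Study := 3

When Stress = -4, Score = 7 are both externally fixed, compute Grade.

Setting Stress = -4, Score = 7 by intervention discards those variables' equations.
Grade = Sleep + Study + Stress  [with Sleep=-2, Study=3, Stress=-4]  = -3

-3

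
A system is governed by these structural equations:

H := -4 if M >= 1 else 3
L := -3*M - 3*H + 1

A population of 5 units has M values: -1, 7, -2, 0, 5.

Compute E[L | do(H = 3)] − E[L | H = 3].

Every unit gets H=3 under the intervention. L values become -5, -29, -2, -8, -23; E[L|do(H=3)] = -13.4.
Observing H=3 restricts to units where H's equation naturally yields 3: M ∈ {-1, -2, 0}. In that subpopulation L = -5, -2, -8, mean -5.
Difference = -13.4 − (-5) = -8.4.

-8.4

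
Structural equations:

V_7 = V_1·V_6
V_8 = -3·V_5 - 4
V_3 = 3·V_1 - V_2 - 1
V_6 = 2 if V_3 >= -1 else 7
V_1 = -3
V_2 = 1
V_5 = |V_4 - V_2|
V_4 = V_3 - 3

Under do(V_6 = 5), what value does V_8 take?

-49

Intervening sets V_6 = 5 and removes its equation (V_6 = 2 if V_3 >= -1 else 7).
V_8 is not downstream of the intervention, so its value is determined by the original equations.
V_3 = 3·V_1 - V_2 - 1  [with V_1=-3, V_2=1]  = -11
V_4 = V_3 - 3  [with V_3=-11]  = -14
V_5 = |V_4 - V_2|  [with V_4=-14, V_2=1]  = 15
V_8 = -3·V_5 - 4  [with V_5=15]  = -49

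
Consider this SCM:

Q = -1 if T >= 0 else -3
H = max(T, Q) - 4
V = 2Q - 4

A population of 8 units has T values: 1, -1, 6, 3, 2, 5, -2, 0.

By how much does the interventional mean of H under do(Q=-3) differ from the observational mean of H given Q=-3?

The intervention sets Q=-3 in all 8 units regardless of T. Recomputing H per unit gives -3, -5, 2, -1, -2, 1, -6, -4; average -2.25.
Observing Q=-3 restricts to units where Q's equation naturally yields -3: T ∈ {-1, -2}. In that subpopulation H = -5, -6, mean -5.5.
Difference = -2.25 − (-5.5) = 3.25.

3.25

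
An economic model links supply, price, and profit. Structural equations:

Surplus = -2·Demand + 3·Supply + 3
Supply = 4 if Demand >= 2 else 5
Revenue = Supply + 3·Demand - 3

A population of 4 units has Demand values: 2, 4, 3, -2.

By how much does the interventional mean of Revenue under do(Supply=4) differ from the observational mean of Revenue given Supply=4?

The intervention sets Supply=4 in all 4 units regardless of Demand. Recomputing Revenue per unit gives 7, 13, 10, -5; average 6.25.
Conditioning on Supply=4 selects the 3 unit(s) with Demand ∈ {2, 4, 3}. Their Revenue values: 7, 13, 10. Mean = 10.
Difference = 6.25 − 10 = -3.75.

-3.75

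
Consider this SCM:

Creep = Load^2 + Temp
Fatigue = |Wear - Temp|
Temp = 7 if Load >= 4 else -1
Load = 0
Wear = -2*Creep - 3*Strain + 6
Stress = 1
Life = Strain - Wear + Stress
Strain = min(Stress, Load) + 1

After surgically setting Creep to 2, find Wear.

-1

The intervention breaks the incoming arrows to Creep: Creep = Load^2 + Temp no longer applies, and Creep = 2.
Strain = min(Stress, Load) + 1  [with Stress=1, Load=0]  = 1
Wear = -2*Creep - 3*Strain + 6  [with Creep=2, Strain=1]  = -1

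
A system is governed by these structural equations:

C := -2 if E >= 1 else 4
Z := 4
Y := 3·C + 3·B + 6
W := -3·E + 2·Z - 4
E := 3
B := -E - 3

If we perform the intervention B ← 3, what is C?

-2

do(B=3) replaces the equation B := -E - 3 with the constant B = 3.
C is not downstream of the intervention, so its value is determined by the original equations.
C = -2 if E >= 1 else 4  [with E=3]  = -2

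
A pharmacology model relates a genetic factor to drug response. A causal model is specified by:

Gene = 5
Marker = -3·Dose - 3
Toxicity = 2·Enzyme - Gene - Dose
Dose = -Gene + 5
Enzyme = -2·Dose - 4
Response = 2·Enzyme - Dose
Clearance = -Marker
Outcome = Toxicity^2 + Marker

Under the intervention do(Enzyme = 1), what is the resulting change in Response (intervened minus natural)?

do(Enzyme=1) replaces the equation Enzyme = -2·Dose - 4 with the constant Enzyme = 1.
Dose = -Gene + 5  [with Gene=5]  = 0
Response = 2·Enzyme - Dose  [with Enzyme=1, Dose=0]  = 2
Without intervention: Dose = -Gene + 5  [with Gene=5]  = 0; Enzyme = -2·Dose - 4  [with Dose=0]  = -4; Response = 2·Enzyme - Dose  [with Enzyme=-4, Dose=0]  = -8.
Change = 2 − (-8) = 10.

10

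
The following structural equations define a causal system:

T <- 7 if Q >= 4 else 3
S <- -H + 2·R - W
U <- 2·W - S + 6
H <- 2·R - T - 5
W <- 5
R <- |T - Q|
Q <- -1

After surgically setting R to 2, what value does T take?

3

Under do(R=2), the mechanism R <- |T - Q| is discarded; R is fixed at 2.
Since T is not a descendant of the intervened variable, it is unaffected.
T = 7 if Q >= 4 else 3  [with Q=-1]  = 3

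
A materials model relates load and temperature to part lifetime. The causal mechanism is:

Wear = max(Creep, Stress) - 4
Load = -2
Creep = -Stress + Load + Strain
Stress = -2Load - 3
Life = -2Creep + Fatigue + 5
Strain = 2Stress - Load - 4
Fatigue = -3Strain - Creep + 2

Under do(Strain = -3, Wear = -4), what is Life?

34

Under do(Strain = -3, Wear = -4), each intervened variable's structural equation is replaced by its fixed value.
Stress = -2Load - 3  [with Load=-2]  = 1
Creep = -Stress + Load + Strain  [with Stress=1, Load=-2, Strain=-3]  = -6
Fatigue = -3Strain - Creep + 2  [with Strain=-3, Creep=-6]  = 17
Life = -2Creep + Fatigue + 5  [with Creep=-6, Fatigue=17]  = 34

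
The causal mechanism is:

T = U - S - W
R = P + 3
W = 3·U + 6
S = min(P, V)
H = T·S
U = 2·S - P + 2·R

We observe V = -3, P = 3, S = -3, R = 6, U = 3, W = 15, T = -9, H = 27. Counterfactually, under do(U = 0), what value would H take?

do(U=0) replaces the equation U = 2·S - P + 2·R with the constant U = 0.
S = min(P, V)  [with P=3, V=-3]  = -3
W = 3·U + 6  [with U=0]  = 6
T = U - S - W  [with U=0, S=-3, W=6]  = -3
H = T·S  [with T=-3, S=-3]  = 9

9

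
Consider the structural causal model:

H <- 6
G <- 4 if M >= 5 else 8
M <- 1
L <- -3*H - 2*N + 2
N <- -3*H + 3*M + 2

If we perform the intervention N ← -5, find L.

do(N=-5) replaces the equation N <- -3*H + 3*M + 2 with the constant N = -5.
L = -3*H - 2*N + 2  [with H=6, N=-5]  = -6

-6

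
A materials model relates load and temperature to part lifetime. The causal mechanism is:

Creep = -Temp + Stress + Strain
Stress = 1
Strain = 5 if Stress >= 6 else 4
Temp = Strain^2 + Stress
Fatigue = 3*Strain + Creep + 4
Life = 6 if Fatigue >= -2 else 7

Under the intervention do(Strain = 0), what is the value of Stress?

1

Under do(Strain=0), the mechanism Strain = 5 if Stress >= 6 else 4 is discarded; Strain is fixed at 0.
Stress is not downstream of the intervention, so its value is determined by the original equations.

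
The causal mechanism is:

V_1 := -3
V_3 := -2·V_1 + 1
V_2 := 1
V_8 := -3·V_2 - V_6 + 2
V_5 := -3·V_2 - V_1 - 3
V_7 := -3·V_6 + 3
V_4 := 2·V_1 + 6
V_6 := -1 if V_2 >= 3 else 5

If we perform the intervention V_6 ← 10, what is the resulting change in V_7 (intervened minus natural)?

-15

Intervening sets V_6 = 10 and removes its equation (V_6 := -1 if V_2 >= 3 else 5).
V_7 = -3·V_6 + 3  [with V_6=10]  = -27
Without intervention: V_6 = -1 if V_2 >= 3 else 5  [with V_2=1]  = 5; V_7 = -3·V_6 + 3  [with V_6=5]  = -12.
Change = -27 − (-12) = -15.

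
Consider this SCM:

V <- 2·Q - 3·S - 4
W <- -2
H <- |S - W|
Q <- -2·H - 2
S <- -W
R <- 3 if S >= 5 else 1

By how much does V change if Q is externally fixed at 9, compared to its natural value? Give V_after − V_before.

38

Intervening sets Q = 9 and removes its equation (Q <- -2·H - 2).
S = -W  [with W=-2]  = 2
V = 2·Q - 3·S - 4  [with Q=9, S=2]  = 8
Without intervention: S = -W  [with W=-2]  = 2; H = |S - W|  [with S=2, W=-2]  = 4; Q = -2·H - 2  [with H=4]  = -10; V = 2·Q - 3·S - 4  [with Q=-10, S=2]  = -30.
Change = 8 − (-30) = 38.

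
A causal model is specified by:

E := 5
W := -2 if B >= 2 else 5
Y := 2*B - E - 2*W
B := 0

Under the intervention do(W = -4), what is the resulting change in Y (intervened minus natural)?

The intervention breaks the incoming arrows to W: W := -2 if B >= 2 else 5 no longer applies, and W = -4.
Y = 2*B - E - 2*W  [with B=0, E=5, W=-4]  = 3
Without intervention: W = -2 if B >= 2 else 5  [with B=0]  = 5; Y = 2*B - E - 2*W  [with B=0, E=5, W=5]  = -15.
Change = 3 − (-15) = 18.

18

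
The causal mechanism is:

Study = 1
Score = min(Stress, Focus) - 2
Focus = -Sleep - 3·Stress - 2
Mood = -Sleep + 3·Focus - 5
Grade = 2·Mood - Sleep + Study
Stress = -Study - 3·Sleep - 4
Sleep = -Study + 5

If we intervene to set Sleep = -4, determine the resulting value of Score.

-21

do(Sleep=-4) replaces the equation Sleep = -Study + 5 with the constant Sleep = -4.
Stress = -Study - 3·Sleep - 4  [with Study=1, Sleep=-4]  = 7
Focus = -Sleep - 3·Stress - 2  [with Sleep=-4, Stress=7]  = -19
Score = min(Stress, Focus) - 2  [with Stress=7, Focus=-19]  = -21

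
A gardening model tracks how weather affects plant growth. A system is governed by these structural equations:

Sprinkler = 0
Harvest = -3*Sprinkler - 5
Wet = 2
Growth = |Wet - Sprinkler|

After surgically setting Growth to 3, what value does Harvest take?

-5

The intervention breaks the incoming arrows to Growth: Growth = |Wet - Sprinkler| no longer applies, and Growth = 3.
Harvest is not downstream of the intervention, so its value is determined by the original equations.
Harvest = -3*Sprinkler - 5  [with Sprinkler=0]  = -5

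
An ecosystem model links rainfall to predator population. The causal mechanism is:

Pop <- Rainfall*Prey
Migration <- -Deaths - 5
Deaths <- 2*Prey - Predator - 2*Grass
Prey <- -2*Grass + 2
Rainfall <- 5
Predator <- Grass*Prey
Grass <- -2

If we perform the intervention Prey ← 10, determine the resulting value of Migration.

-49

The intervention breaks the incoming arrows to Prey: Prey <- -2*Grass + 2 no longer applies, and Prey = 10.
Predator = Grass*Prey  [with Grass=-2, Prey=10]  = -20
Deaths = 2*Prey - Predator - 2*Grass  [with Prey=10, Predator=-20, Grass=-2]  = 44
Migration = -Deaths - 5  [with Deaths=44]  = -49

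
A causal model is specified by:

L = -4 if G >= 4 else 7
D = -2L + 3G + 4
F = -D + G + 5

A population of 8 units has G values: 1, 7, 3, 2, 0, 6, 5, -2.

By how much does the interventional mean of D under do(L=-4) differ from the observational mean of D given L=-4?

do(L=-4) breaks L's dependence on G. With L=-4 fixed, D across the units is 15, 33, 21, 18, 12, 30, 27, 6, mean 20.25.
E[D|L=-4] averages over only the 3 units with L=-4 (G = 7, 6, 5): D = 33, 30, 27, mean 30.
Difference = 20.25 − 30 = -9.75.

-9.75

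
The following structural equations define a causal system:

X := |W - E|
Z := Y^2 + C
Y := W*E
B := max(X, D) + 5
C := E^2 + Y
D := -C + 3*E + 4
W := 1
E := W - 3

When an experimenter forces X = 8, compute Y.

-2

Under do(X=8), the mechanism X := |W - E| is discarded; X is fixed at 8.
Since Y is not a descendant of the intervened variable, it is unaffected.
E = W - 3  [with W=1]  = -2
Y = W*E  [with W=1, E=-2]  = -2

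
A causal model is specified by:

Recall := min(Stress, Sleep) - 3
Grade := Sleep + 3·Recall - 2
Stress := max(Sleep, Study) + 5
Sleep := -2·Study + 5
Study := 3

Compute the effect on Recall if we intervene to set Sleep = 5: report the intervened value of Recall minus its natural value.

Under do(Sleep=5), the mechanism Sleep := -2·Study + 5 is discarded; Sleep is fixed at 5.
Stress = max(Sleep, Study) + 5  [with Sleep=5, Study=3]  = 10
Recall = min(Stress, Sleep) - 3  [with Stress=10, Sleep=5]  = 2
Without intervention: Sleep = -2·Study + 5  [with Study=3]  = -1; Stress = max(Sleep, Study) + 5  [with Sleep=-1, Study=3]  = 8; Recall = min(Stress, Sleep) - 3  [with Stress=8, Sleep=-1]  = -4.
Change = 2 − (-4) = 6.

6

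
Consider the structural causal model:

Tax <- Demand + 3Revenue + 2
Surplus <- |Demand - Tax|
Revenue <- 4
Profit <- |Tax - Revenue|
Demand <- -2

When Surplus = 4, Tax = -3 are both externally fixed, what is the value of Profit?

Under do(Surplus = 4, Tax = -3), each intervened variable's structural equation is replaced by its fixed value.
Profit = |Tax - Revenue|  [with Tax=-3, Revenue=4]  = 7

7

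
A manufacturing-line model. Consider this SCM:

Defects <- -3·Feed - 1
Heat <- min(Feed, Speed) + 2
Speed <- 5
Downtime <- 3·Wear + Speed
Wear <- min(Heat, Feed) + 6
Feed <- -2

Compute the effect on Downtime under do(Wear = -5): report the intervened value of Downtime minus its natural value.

Under do(Wear=-5), the mechanism Wear <- min(Heat, Feed) + 6 is discarded; Wear is fixed at -5.
Downtime = 3·Wear + Speed  [with Wear=-5, Speed=5]  = -10
Without intervention: Heat = min(Feed, Speed) + 2  [with Feed=-2, Speed=5]  = 0; Wear = min(Heat, Feed) + 6  [with Heat=0, Feed=-2]  = 4; Downtime = 3·Wear + Speed  [with Wear=4, Speed=5]  = 17.
Change = -10 − 17 = -27.

-27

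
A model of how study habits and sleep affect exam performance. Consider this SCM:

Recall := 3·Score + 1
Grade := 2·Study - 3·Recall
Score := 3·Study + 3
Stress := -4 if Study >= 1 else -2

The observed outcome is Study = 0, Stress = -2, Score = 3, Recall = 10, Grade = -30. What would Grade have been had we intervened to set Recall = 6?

Intervening sets Recall = 6 and removes its equation (Recall := 3·Score + 1).
Grade = 2·Study - 3·Recall  [with Study=0, Recall=6]  = -18

-18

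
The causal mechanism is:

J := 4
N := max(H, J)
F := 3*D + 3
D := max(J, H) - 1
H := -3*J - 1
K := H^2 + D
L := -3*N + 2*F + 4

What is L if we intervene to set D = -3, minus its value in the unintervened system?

The intervention breaks the incoming arrows to D: D := max(J, H) - 1 no longer applies, and D = -3.
H = -3*J - 1  [with J=4]  = -13
N = max(H, J)  [with H=-13, J=4]  = 4
F = 3*D + 3  [with D=-3]  = -6
L = -3*N + 2*F + 4  [with N=4, F=-6]  = -20
Without intervention: H = -3*J - 1  [with J=4]  = -13; N = max(H, J)  [with H=-13, J=4]  = 4; D = max(J, H) - 1  [with J=4, H=-13]  = 3; F = 3*D + 3  [with D=3]  = 12; L = -3*N + 2*F + 4  [with N=4, F=12]  = 16.
Change = -20 − 16 = -36.

-36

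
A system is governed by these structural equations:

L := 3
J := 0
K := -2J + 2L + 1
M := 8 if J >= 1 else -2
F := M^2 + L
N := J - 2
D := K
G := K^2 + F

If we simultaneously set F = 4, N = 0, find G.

Setting F = 4, N = 0 by intervention discards those variables' equations.
K = -2J + 2L + 1  [with J=0, L=3]  = 7
G = K^2 + F  [with K=7, F=4]  = 53

53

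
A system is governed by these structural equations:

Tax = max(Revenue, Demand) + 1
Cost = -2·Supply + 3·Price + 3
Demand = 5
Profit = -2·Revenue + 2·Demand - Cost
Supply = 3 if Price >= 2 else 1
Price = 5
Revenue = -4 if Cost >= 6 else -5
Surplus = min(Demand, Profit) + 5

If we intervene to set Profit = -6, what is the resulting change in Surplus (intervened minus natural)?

-11

do(Profit=-6) replaces the equation Profit = -2·Revenue + 2·Demand - Cost with the constant Profit = -6.
Surplus = min(Demand, Profit) + 5  [with Demand=5, Profit=-6]  = -1
Without intervention: Supply = 3 if Price >= 2 else 1  [with Price=5]  = 3; Cost = -2·Supply + 3·Price + 3  [with Supply=3, Price=5]  = 12; Revenue = -4 if Cost >= 6 else -5  [with Cost=12]  = -4; Profit = -2·Revenue + 2·Demand - Cost  [with Revenue=-4, Demand=5, Cost=12]  = 6; Surplus = min(Demand, Profit) + 5  [with Demand=5, Profit=6]  = 10.
Change = -1 − 10 = -11.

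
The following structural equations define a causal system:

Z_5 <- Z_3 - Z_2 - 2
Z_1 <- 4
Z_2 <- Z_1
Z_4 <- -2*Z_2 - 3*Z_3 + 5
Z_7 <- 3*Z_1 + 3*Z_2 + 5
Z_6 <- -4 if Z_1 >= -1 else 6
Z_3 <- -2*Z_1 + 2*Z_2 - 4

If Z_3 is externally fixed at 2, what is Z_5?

do(Z_3=2) replaces the equation Z_3 <- -2*Z_1 + 2*Z_2 - 4 with the constant Z_3 = 2.
Z_2 = Z_1  [with Z_1=4]  = 4
Z_5 = Z_3 - Z_2 - 2  [with Z_3=2, Z_2=4]  = -4

-4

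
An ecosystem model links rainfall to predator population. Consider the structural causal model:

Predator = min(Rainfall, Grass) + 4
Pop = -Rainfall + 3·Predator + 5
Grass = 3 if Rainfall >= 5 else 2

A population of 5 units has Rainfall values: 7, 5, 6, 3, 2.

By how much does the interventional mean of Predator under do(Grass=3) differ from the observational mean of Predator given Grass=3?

-0.2

Every unit gets Grass=3 under the intervention. Predator values become 7, 7, 7, 7, 6; E[Predator|do(Grass=3)] = 6.8.
Observing Grass=3 restricts to units where Grass's equation naturally yields 3: Rainfall ∈ {7, 5, 6}. In that subpopulation Predator = 7, 7, 7, mean 7.
Difference = 6.8 − 7 = -0.2.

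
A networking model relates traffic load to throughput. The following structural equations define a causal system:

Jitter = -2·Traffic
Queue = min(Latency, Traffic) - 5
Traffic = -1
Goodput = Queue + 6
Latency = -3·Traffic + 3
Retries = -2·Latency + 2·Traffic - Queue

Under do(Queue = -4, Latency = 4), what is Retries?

-6

The joint intervention fixes Queue = -4, Latency = 4, removing each variable's own equation.
Retries = -2·Latency + 2·Traffic - Queue  [with Latency=4, Traffic=-1, Queue=-4]  = -6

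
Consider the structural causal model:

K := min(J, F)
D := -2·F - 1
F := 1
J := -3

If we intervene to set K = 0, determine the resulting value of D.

-3

The intervention breaks the incoming arrows to K: K := min(J, F) no longer applies, and K = 0.
D is not downstream of the intervention, so its value is determined by the original equations.
D = -2·F - 1  [with F=1]  = -3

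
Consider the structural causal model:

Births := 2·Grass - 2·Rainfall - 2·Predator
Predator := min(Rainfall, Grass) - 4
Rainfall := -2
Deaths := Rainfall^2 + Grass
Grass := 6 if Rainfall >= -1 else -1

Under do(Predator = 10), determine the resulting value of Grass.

Under do(Predator=10), the mechanism Predator := min(Rainfall, Grass) - 4 is discarded; Predator is fixed at 10.
Since Grass is not a descendant of the intervened variable, it is unaffected.
Grass = 6 if Rainfall >= -1 else -1  [with Rainfall=-2]  = -1

-1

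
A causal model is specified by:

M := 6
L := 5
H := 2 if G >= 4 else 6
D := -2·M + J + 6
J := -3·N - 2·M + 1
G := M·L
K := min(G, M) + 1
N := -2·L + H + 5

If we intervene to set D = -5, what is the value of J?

-2

Intervening sets D = -5 and removes its equation (D := -2·M + J + 6).
Since J is not a descendant of the intervened variable, it is unaffected.
G = M·L  [with M=6, L=5]  = 30
H = 2 if G >= 4 else 6  [with G=30]  = 2
N = -2·L + H + 5  [with L=5, H=2]  = -3
J = -3·N - 2·M + 1  [with N=-3, M=6]  = -2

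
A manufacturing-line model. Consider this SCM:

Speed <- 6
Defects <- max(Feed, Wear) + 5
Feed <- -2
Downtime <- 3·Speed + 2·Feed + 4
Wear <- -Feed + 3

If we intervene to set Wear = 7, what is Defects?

The intervention breaks the incoming arrows to Wear: Wear <- -Feed + 3 no longer applies, and Wear = 7.
Defects = max(Feed, Wear) + 5  [with Feed=-2, Wear=7]  = 12

12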